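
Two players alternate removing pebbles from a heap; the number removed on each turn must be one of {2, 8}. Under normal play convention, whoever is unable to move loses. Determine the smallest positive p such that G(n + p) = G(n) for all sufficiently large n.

G(0) = 0
G(1) = mex{} = 0
G(2) = mex{0} = 1
G(3) = mex{0} = 1
G(4) = mex{1} = 0
G(5) = mex{1} = 0
G(6) = mex{0} = 1
G(7) = mex{0} = 1
G(8) = mex{1,0} = 2
G(9) = mex{1,0} = 2
G(10) = mex{2,1} = 0
G(11) = mex{2,1} = 0
G(12) = mex{0,0} = 1
G(13) = mex{0,0} = 1
G(14) = mex{1,1} = 0
G(15) = mex{1,1} = 0
G(16) = mex{0,2} = 1
G(17) = mex{0,2} = 1
G(18) = mex{1,0} = 2
G(19) = mex{1,0} = 2
G(20) = mex{2,1} = 0
G(21) = mex{2,1} = 0
G(n+10) = G(n) holds for n = 0,…,7 (a full window of length max(S) = 8), so the sequence is purely periodic with period 10.

10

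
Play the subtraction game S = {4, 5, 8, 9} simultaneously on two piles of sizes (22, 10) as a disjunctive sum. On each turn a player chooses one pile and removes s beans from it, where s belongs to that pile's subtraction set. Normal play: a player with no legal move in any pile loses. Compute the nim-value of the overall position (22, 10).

All piles use S = {4, 5, 8, 9}:
G(0) = 0
G(1) = mex{} = 0
G(2) = mex{} = 0
G(3) = mex{} = 0
G(4) = mex{0} = 1
G(5) = mex{0,0} = 1
G(6) = mex{0,0} = 1
G(7) = mex{0,0} = 1
G(8) = mex{1,0,0} = 2
G(9) = mex{1,1,0,0} = 2
G(10) = mex{1,1,0,0} = 2
G(11) = mex{1,1,0,0} = 2
G(12) = mex{2,1,1,0} = 3
G(13) = mex{2,2,1,1} = 0
G(14) = mex{2,2,1,1} = 0
G(15) = mex{2,2,1,1} = 0
G(16) = mex{3,2,2,1} = 0
G(17) = mex{0,3,2,2} = 1
G(18) = mex{0,0,2,2} = 1
G(19) = mex{0,0,2,2} = 1
G(20) = mex{0,0,3,2} = 1
G(21) = mex{1,0,0,3} = 2
G(22) = mex{1,1,0,0} = 2
Pile A: G(22) = 2.
Pile B: G(10) = 2.
Combined Grundy value = 2 ⊕ 2 = 0.

0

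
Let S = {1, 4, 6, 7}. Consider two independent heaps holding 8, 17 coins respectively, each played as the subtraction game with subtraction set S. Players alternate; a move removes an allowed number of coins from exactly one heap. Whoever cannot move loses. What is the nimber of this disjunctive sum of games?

All heaps use S = {1, 4, 6, 7}:
n :  0  1  2  3  4  5  6  7  8  9 10 11 12 13 14 15 16 17
G :  0  1  0  1  2  0  1  2  3  2  0  1  2  0  1  0  1  2
Heap A: G(8) = 3.
Heap B: G(17) = 2.
Combined Grundy value = 3 ⊕ 2 = 1.

1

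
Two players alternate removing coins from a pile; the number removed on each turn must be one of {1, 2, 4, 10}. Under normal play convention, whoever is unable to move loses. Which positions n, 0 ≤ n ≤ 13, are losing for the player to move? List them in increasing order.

n :  0  1  2  3  4  5  6  7  8  9 10 11 12 13
G :  0  1  2  0  1  2  0  1  2  0  1  2  0  1
P-positions are exactly the n with G(n) = 0.

0, 3, 6, 9, 12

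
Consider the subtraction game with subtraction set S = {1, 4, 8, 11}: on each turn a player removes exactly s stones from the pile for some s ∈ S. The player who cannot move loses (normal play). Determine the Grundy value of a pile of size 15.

1

n :  0  1  2  3  4  5  6  7  8  9 10 11 12 13 14 15
G :  0  1  0  1  2  0  1  0  1  2  3  2  0  1  0  1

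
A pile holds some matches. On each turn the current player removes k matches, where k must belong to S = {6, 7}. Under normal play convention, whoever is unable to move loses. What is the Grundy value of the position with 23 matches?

n :  0  1  2  3  4  5  6  7  8  9 10 11 12 13 14 15 16 17 18 19 20 21 22 23
G :  0  0  0  0  0  0  1  1  1  1  1  1  2  0  0  0  0  0  0  1  1  1  1  1

1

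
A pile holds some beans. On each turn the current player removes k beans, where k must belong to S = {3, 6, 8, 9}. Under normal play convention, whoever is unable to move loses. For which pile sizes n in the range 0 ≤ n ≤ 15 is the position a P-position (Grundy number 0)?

G(0) = 0
G(1) = mex{} = 0
G(2) = mex{} = 0
G(3) = mex{0} = 1
G(4) = mex{0} = 1
G(5) = mex{0} = 1
G(6) = mex{1,0} = 2
G(7) = mex{1,0} = 2
G(8) = mex{1,0,0} = 2
G(9) = mex{2,1,0,0} = 3
G(10) = mex{2,1,0,0} = 3
G(11) = mex{2,1,1,0} = 3
G(12) = mex{3,2,1,1} = 0
G(13) = mex{3,2,1,1} = 0
G(14) = mex{3,2,2,1} = 0
G(15) = mex{0,3,2,2} = 1
P-positions are exactly the n with G(n) = 0.

0, 1, 2, 12, 13, 14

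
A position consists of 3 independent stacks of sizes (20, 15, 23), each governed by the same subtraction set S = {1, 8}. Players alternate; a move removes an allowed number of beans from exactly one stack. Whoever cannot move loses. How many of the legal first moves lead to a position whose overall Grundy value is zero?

6

All stacks use S = {1, 8}:
G(0) = 0
G(1) = mex{0} = 1
G(2) = mex{1} = 0
G(3) = mex{0} = 1
G(4) = mex{1} = 0
G(5) = mex{0} = 1
G(6) = mex{1} = 0
G(7) = mex{0} = 1
G(8) = mex{1,0} = 2
G(9) = mex{2,1} = 0
G(10) = mex{0,0} = 1
G(11) = mex{1,1} = 0
G(12) = mex{0,0} = 1
G(13) = mex{1,1} = 0
G(14) = mex{0,0} = 1
G(15) = mex{1,1} = 0
G(16) = mex{0,2} = 1
G(17) = mex{1,0} = 2
G(18) = mex{2,1} = 0
G(19) = mex{0,0} = 1
G(20) = mex{1,1} = 0
G(21) = mex{0,0} = 1
G(22) = mex{1,1} = 0
G(23) = mex{0,0} = 1
Stack A: G(20) = 0.
Stack B: G(15) = 0.
Stack C: G(23) = 1.
Combined Grundy value = 0 ⊕ 0 ⊕ 1 = 1.
A winning move leaves total XOR = 0, i.e. changes one component's Grundy value g to g ⊕ X where X is the current total.
Stack A: need g' = 0⊕1 = 1. Options: 20−1→G=1, 20−8→G=1. Hits: 2.
Stack B: need g' = 0⊕1 = 1. Options: 15−1→G=1, 15−8→G=1. Hits: 2.
Stack C: need g' = 1⊕1 = 0. Options: 23−1→G=0, 23−8→G=0. Hits: 2.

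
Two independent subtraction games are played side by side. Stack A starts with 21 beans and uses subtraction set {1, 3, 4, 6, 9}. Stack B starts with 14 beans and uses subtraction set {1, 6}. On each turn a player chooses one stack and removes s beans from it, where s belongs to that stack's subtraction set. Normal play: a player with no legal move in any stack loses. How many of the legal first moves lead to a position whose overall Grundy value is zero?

Stack A, S = {1, 3, 4, 6, 9}:
G(0) = 0
G(1) = mex{0} = 1
G(2) = mex{1} = 0
G(3) = mex{0,0} = 1
G(4) = mex{1,1,0} = 2
G(5) = mex{2,0,1} = 3
G(6) = mex{3,1,0,0} = 2
G(7) = mex{2,2,1,1} = 0
G(8) = mex{0,3,2,0} = 1
G(9) = mex{1,2,3,1,0} = 4
G(10) = mex{4,0,2,2,1} = 3
G(11) = mex{3,1,0,3,0} = 2
G(12) = mex{2,4,1,2,1} = 0
G(13) = mex{0,3,4,0,2} = 1
G(14) = mex{1,2,3,1,3} = 0
G(15) = mex{0,0,2,4,2} = 1
G(16) = mex{1,1,0,3,0} = 2
G(17) = mex{2,0,1,2,1} = 3
G(18) = mex{3,1,0,0,4} = 2
G(19) = mex{2,2,1,1,3} = 0
G(20) = mex{0,3,2,0,2} = 1
G(21) = mex{1,2,3,1,0} = 4
G_A(21) = 4.
Stack B, S = {1, 6}:
G(0) = 0
G(1) = mex{0} = 1
G(2) = mex{1} = 0
G(3) = mex{0} = 1
G(4) = mex{1} = 0
G(5) = mex{0} = 1
G(6) = mex{1,0} = 2
G(7) = mex{2,1} = 0
G(8) = mex{0,0} = 1
G(9) = mex{1,1} = 0
G(10) = mex{0,0} = 1
G(11) = mex{1,1} = 0
G(12) = mex{0,2} = 1
G(13) = mex{1,0} = 2
G(14) = mex{2,1} = 0
G_B(14) = 0.
Combined Grundy value = 4 ⊕ 0 = 4.
A winning move leaves total XOR = 0, i.e. changes one component's Grundy value g to g ⊕ X where X is the current total.
Stack A: need g' = 4⊕4 = 0. Options: 21−1→G=1, 21−3→G=2, 21−4→G=3, 21−6→G=1, 21−9→G=0. Hits: 1.
Stack B: need g' = 0⊕4 = 4. Options: 14−1→G=2, 14−6→G=1. Hits: 0.

1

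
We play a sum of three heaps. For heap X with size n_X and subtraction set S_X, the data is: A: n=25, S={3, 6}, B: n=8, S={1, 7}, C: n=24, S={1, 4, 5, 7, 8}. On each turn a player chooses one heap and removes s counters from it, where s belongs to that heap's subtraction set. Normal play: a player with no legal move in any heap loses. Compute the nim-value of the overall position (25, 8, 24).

2

Heap A, S = {3, 6}:
G(0) = 0
G(1) = mex{} = 0
G(2) = mex{} = 0
G(3) = mex{0} = 1
G(4) = mex{0} = 1
G(5) = mex{0} = 1
G(6) = mex{1,0} = 2
G(7) = mex{1,0} = 2
G(8) = mex{1,0} = 2
G(9) = mex{2,1} = 0
G(10) = mex{2,1} = 0
G(11) = mex{2,1} = 0
G(12) = mex{0,2} = 1
G(13) = mex{0,2} = 1
G(14) = mex{0,2} = 1
G(15) = mex{1,0} = 2
G(16) = mex{1,0} = 2
G(17) = mex{1,0} = 2
G(18) = mex{2,1} = 0
G(19) = mex{2,1} = 0
G(20) = mex{2,1} = 0
G(21) = mex{0,2} = 1
G(22) = mex{0,2} = 1
G(23) = mex{0,2} = 1
G(24) = mex{1,0} = 2
G(25) = mex{1,0} = 2
G_A(25) = 2.
Heap B, S = {1, 7}:
n : 0 1 2 3 4 5 6 7 8
G : 0 1 0 1 0 1 0 1 0
G_B(8) = 0.
Heap C, S = {1, 4, 5, 7, 8}:
G(0) = 0
G(1) = mex{0} = 1
G(2) = mex{1} = 0
G(3) = mex{0} = 1
G(4) = mex{1,0} = 2
G(5) = mex{2,1,0} = 3
G(6) = mex{3,0,1} = 2
G(7) = mex{2,1,0,0} = 3
G(8) = mex{3,2,1,1,0} = 4
G(9) = mex{4,3,2,0,1} = 5
G(10) = mex{5,2,3,1,0} = 4
G(11) = mex{4,3,2,2,1} = 0
G(12) = mex{0,4,3,3,2} = 1
G(13) = mex{1,5,4,2,3} = 0
G(14) = mex{0,4,5,3,2} = 1
G(15) = mex{1,0,4,4,3} = 2
G(16) = mex{2,1,0,5,4} = 3
G(17) = mex{3,0,1,4,5} = 2
G(18) = mex{2,1,0,0,4} = 3
G(19) = mex{3,2,1,1,0} = 4
G(20) = mex{4,3,2,0,1} = 5
G(21) = mex{5,2,3,1,0} = 4
G(22) = mex{4,3,2,2,1} = 0
G(23) = mex{0,4,3,3,2} = 1
G(24) = mex{1,5,4,2,3} = 0
G_C(24) = 0.
Combined Grundy value = 2 ⊕ 0 ⊕ 0 = 2.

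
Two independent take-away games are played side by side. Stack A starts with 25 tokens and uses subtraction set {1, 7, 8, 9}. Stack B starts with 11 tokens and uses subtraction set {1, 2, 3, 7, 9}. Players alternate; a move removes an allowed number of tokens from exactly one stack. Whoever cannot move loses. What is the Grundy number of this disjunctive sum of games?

0

Stack A, S = {1, 7, 8, 9}:
n :  0  1  2  3  4  5  6  7  8  9 10 11 12 13 14 15 16 17 18 19 20 21 22 23 24 25
G :  0  1  0  1  0  1  0  1  2  3  2  3  2  3  2  3  0  1  0  1  0  1  0  1  2  3
G_A(25) = 3.
Stack B, S = {1, 2, 3, 7, 9}:
n :  0  1  2  3  4  5  6  7  8  9 10 11
G :  0  1  2  3  0  1  2  3  0  1  2  3
G_B(11) = 3.
Combined Grundy value = 3 ⊕ 3 = 0.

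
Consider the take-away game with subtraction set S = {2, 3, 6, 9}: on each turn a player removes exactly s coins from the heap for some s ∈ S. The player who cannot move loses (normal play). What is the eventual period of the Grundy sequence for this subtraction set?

G(0) = 0
G(1) = mex{} = 0
G(2) = mex{0} = 1
G(3) = mex{0,0} = 1
G(4) = mex{1,0} = 2
G(5) = mex{1,1} = 0
G(6) = mex{2,1,0} = 3
G(7) = mex{0,2,0} = 1
G(8) = mex{3,0,1} = 2
G(9) = mex{1,3,1,0} = 2
G(10) = mex{2,1,2,0} = 3
G(11) = mex{2,2,0,1} = 3
G(12) = mex{3,2,3,1} = 0
G(13) = mex{3,3,1,2} = 0
G(14) = mex{0,3,2,0} = 1
G(15) = mex{0,0,2,3} = 1
G(16) = mex{1,0,3,1} = 2
G(17) = mex{1,1,3,2} = 0
G(18) = mex{2,1,0,2} = 3
G(19) = mex{0,2,0,3} = 1
G(20) = mex{3,0,1,3} = 2
G(21) = mex{1,3,1,0} = 2
G(22) = mex{2,1,2,0} = 3
G(23) = mex{2,2,0,1} = 3
G(24) = mex{3,2,3,1} = 0
G(25) = mex{3,3,1,2} = 0
G(n+12) = G(n) holds for n = 0,…,8 (a full window of length max(S) = 9), so the sequence is purely periodic with period 12.

12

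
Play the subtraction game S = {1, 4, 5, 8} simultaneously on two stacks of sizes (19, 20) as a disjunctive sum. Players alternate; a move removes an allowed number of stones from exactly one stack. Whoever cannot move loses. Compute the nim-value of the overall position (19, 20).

1

All stacks use S = {1, 4, 5, 8}:
G(0) = 0
G(1) = mex{0} = 1
G(2) = mex{1} = 0
G(3) = mex{0} = 1
G(4) = mex{1,0} = 2
G(5) = mex{2,1,0} = 3
G(6) = mex{3,0,1} = 2
G(7) = mex{2,1,0} = 3
G(8) = mex{3,2,1,0} = 4
G(9) = mex{4,3,2,1} = 0
G(10) = mex{0,2,3,0} = 1
G(11) = mex{1,3,2,1} = 0
G(12) = mex{0,4,3,2} = 1
G(13) = mex{1,0,4,3} = 2
G(14) = mex{2,1,0,2} = 3
G(15) = mex{3,0,1,3} = 2
G(16) = mex{2,1,0,4} = 3
G(17) = mex{3,2,1,0} = 4
G(18) = mex{4,3,2,1} = 0
G(19) = mex{0,2,3,0} = 1
G(20) = mex{1,3,2,1} = 0
Stack A: G(19) = 1.
Stack B: G(20) = 0.
Combined Grundy value = 1 ⊕ 0 = 1.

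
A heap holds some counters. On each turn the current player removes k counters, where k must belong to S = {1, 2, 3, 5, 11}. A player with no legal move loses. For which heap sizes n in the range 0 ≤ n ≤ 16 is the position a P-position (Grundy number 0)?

n :  0  1  2  3  4  5  6  7  8  9 10 11 12 13 14 15 16
G :  0  1  2  3  0  1  2  3  0  1  2  3  0  1  2  3  0
P-positions are exactly the n with G(n) = 0.

0, 4, 8, 12, 16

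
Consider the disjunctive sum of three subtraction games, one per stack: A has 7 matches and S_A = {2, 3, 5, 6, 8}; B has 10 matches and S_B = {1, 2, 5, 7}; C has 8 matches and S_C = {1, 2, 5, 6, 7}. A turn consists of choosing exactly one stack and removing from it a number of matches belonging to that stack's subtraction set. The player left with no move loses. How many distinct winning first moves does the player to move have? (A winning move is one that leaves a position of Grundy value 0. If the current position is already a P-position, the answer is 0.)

1

Stack A, S = {2, 3, 5, 6, 8}:
G(0) = 0
G(1) = mex{} = 0
G(2) = mex{0} = 1
G(3) = mex{0,0} = 1
G(4) = mex{1,0} = 2
G(5) = mex{1,1,0} = 2
G(6) = mex{2,1,0,0} = 3
G(7) = mex{2,2,1,0} = 3
G_A(7) = 3.
Stack B, S = {1, 2, 5, 7}:
G(0) = 0
G(1) = mex{0} = 1
G(2) = mex{1,0} = 2
G(3) = mex{2,1} = 0
G(4) = mex{0,2} = 1
G(5) = mex{1,0,0} = 2
G(6) = mex{2,1,1} = 0
G(7) = mex{0,2,2,0} = 1
G(8) = mex{1,0,0,1} = 2
G(9) = mex{2,1,1,2} = 0
G(10) = mex{0,2,2,0} = 1
G_B(10) = 1.
Stack C, S = {1, 2, 5, 6, 7}:
G(0) = 0
G(1) = mex{0} = 1
G(2) = mex{1,0} = 2
G(3) = mex{2,1} = 0
G(4) = mex{0,2} = 1
G(5) = mex{1,0,0} = 2
G(6) = mex{2,1,1,0} = 3
G(7) = mex{3,2,2,1,0} = 4
G(8) = mex{4,3,0,2,1} = 5
G_C(8) = 5.
Combined Grundy value = 3 ⊕ 1 ⊕ 5 = 7.
A winning move leaves total XOR = 0, i.e. changes one component's Grundy value g to g ⊕ X where X is the current total.
Stack A: need g' = 3⊕7 = 4. Options: 7−2→G=2, 7−3→G=2, 7−5→G=1, 7−6→G=0. Hits: 0.
Stack B: need g' = 1⊕7 = 6. Options: 10−1→G=0, 10−2→G=2, 10−5→G=2, 10−7→G=0. Hits: 0.
Stack C: need g' = 5⊕7 = 2. Options: 8−1→G=4, 8−2→G=3, 8−5→G=0, 8−6→G=2, 8−7→G=1. Hits: 1.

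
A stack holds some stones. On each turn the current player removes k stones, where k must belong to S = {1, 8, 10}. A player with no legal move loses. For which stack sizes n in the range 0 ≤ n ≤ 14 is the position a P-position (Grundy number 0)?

0, 2, 4, 6, 9, 11, 13

n :  0  1  2  3  4  5  6  7  8  9 10 11 12 13 14
G :  0  1  0  1  0  1  0  1  2  0  1  0  1  0  1
P-positions are exactly the n with G(n) = 0.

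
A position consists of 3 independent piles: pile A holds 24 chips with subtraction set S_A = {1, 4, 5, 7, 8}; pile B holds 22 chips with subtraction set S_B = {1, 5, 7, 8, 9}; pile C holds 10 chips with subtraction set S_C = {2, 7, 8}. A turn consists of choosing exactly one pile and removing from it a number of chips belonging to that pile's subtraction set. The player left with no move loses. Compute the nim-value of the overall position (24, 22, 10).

0

Pile A, S = {1, 4, 5, 7, 8}:
n :  0  1  2  3  4  5  6  7  8  9 10 11 12 13 14 15 16 17 18 19 20 21 22 23 24
G :  0  1  0  1  2  3  2  3  4  5  4  0  1  0  1  2  3  2  3  4  5  4  0  1  0
G_A(24) = 0.
Pile B, S = {1, 5, 7, 8, 9}:
G(0) = 0
G(1) = mex{0} = 1
G(2) = mex{1} = 0
G(3) = mex{0} = 1
G(4) = mex{1} = 0
G(5) = mex{0,0} = 1
G(6) = mex{1,1} = 0
G(7) = mex{0,0,0} = 1
G(8) = mex{1,1,1,0} = 2
G(9) = mex{2,0,0,1,0} = 3
G(10) = mex{3,1,1,0,1} = 2
G(11) = mex{2,0,0,1,0} = 3
G(12) = mex{3,1,1,0,1} = 2
G(13) = mex{2,2,0,1,0} = 3
G(14) = mex{3,3,1,0,1} = 2
G(15) = mex{2,2,2,1,0} = 3
G(16) = mex{3,3,3,2,1} = 0
G(17) = mex{0,2,2,3,2} = 1
G(18) = mex{1,3,3,2,3} = 0
G(19) = mex{0,2,2,3,2} = 1
G(20) = mex{1,3,3,2,3} = 0
G(21) = mex{0,0,2,3,2} = 1
G(22) = mex{1,1,3,2,3} = 0
G_B(22) = 0.
Pile C, S = {2, 7, 8}:
G(0) = 0
G(1) = mex{} = 0
G(2) = mex{0} = 1
G(3) = mex{0} = 1
G(4) = mex{1} = 0
G(5) = mex{1} = 0
G(6) = mex{0} = 1
G(7) = mex{0,0} = 1
G(8) = mex{1,0,0} = 2
G(9) = mex{1,1,0} = 2
G(10) = mex{2,1,1} = 0
G_C(10) = 0.
Combined Grundy value = 0 ⊕ 0 ⊕ 0 = 0.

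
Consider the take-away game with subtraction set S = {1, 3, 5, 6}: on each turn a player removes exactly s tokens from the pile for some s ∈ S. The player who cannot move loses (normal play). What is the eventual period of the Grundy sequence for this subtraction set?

11

n :  0  1  2  3  4  5  6  7  8  9 10 11 12 13 14 15 16 17 18 19 20 21 22 23
G :  0  1  0  1  0  1  2  3  2  3  2  0  1  0  1  0  1  2  3  2  3  2  0  1
G(n+11) = G(n) holds for n = 0,…,5 (a full window of length max(S) = 6), so the sequence is purely periodic with period 11.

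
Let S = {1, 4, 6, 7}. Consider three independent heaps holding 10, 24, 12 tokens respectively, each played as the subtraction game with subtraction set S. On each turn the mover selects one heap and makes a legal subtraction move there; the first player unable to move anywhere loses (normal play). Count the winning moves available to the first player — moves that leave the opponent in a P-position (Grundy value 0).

All heaps use S = {1, 4, 6, 7}:
G(0) = 0
G(1) = mex{0} = 1
G(2) = mex{1} = 0
G(3) = mex{0} = 1
G(4) = mex{1,0} = 2
G(5) = mex{2,1} = 0
G(6) = mex{0,0,0} = 1
G(7) = mex{1,1,1,0} = 2
G(8) = mex{2,2,0,1} = 3
G(9) = mex{3,0,1,0} = 2
G(10) = mex{2,1,2,1} = 0
G(11) = mex{0,2,0,2} = 1
G(12) = mex{1,3,1,0} = 2
G(13) = mex{2,2,2,1} = 0
G(14) = mex{0,0,3,2} = 1
G(15) = mex{1,1,2,3} = 0
G(16) = mex{0,2,0,2} = 1
G(17) = mex{1,0,1,0} = 2
G(18) = mex{2,1,2,1} = 0
G(19) = mex{0,0,0,2} = 1
G(20) = mex{1,1,1,0} = 2
G(21) = mex{2,2,0,1} = 3
G(22) = mex{3,0,1,0} = 2
G(23) = mex{2,1,2,1} = 0
G(24) = mex{0,2,0,2} = 1
Heap A: G(10) = 0.
Heap B: G(24) = 1.
Heap C: G(12) = 2.
Combined Grundy value = 0 ⊕ 1 ⊕ 2 = 3.
A winning move leaves total XOR = 0, i.e. changes one component's Grundy value g to g ⊕ X where X is the current total.
Heap A: need g' = 0⊕3 = 3. Options: 10−1→G=2, 10−4→G=1, 10−6→G=2, 10−7→G=1. Hits: 0.
Heap B: need g' = 1⊕3 = 2. Options: 24−1→G=0, 24−4→G=2, 24−6→G=0, 24−7→G=2. Hits: 2.
Heap C: need g' = 2⊕3 = 1. Options: 12−1→G=1, 12−4→G=3, 12−6→G=1, 12−7→G=0. Hits: 2.

4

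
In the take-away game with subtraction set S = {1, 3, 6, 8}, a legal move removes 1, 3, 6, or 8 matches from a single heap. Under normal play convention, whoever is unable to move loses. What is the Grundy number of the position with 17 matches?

2

G(0) = 0
G(1) = mex{0} = 1
G(2) = mex{1} = 0
G(3) = mex{0,0} = 1
G(4) = mex{1,1} = 0
G(5) = mex{0,0} = 1
G(6) = mex{1,1,0} = 2
G(7) = mex{2,0,1} = 3
G(8) = mex{3,1,0,0} = 2
G(9) = mex{2,2,1,1} = 0
G(10) = mex{0,3,0,0} = 1
G(11) = mex{1,2,1,1} = 0
G(12) = mex{0,0,2,0} = 1
G(13) = mex{1,1,3,1} = 0
G(14) = mex{0,0,2,2} = 1
G(15) = mex{1,1,0,3} = 2
G(16) = mex{2,0,1,2} = 3
G(17) = mex{3,1,0,0} = 2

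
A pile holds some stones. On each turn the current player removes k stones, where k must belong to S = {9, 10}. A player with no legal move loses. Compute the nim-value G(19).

n :  0  1  2  3  4  5  6  7  8  9 10 11 12 13 14 15 16 17 18 19
G :  0  0  0  0  0  0  0  0  0  1  1  1  1  1  1  1  1  1  2  0

0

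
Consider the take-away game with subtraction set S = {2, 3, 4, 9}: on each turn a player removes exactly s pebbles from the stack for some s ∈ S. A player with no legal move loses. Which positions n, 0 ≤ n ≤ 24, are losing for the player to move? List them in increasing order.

n :  0  1  2  3  4  5  6  7  8  9 10 11 12 13 14 15 16 17 18 19 20 21 22 23 24
G :  0  0  1  1  2  2  0  0  1  1  2  2  0  0  1  1  2  2  0  0  1  1  2  2  0
P-positions are exactly the n with G(n) = 0.

0, 1, 6, 7, 12, 13, 18, 19, 24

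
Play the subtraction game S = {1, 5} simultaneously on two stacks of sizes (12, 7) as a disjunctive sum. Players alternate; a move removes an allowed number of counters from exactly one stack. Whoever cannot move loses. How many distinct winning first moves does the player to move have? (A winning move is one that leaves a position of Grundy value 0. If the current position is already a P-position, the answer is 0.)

4

All stacks use S = {1, 5}:
G(0) = 0
G(1) = mex{0} = 1
G(2) = mex{1} = 0
G(3) = mex{0} = 1
G(4) = mex{1} = 0
G(5) = mex{0,0} = 1
G(6) = mex{1,1} = 0
G(7) = mex{0,0} = 1
G(8) = mex{1,1} = 0
G(9) = mex{0,0} = 1
G(10) = mex{1,1} = 0
G(11) = mex{0,0} = 1
G(12) = mex{1,1} = 0
Stack A: G(12) = 0.
Stack B: G(7) = 1.
Combined Grundy value = 0 ⊕ 1 = 1.
A winning move leaves total XOR = 0, i.e. changes one component's Grundy value g to g ⊕ X where X is the current total.
Stack A: need g' = 0⊕1 = 1. Options: 12−1→G=1, 12−5→G=1. Hits: 2.
Stack B: need g' = 1⊕1 = 0. Options: 7−1→G=0, 7−5→G=0. Hits: 2.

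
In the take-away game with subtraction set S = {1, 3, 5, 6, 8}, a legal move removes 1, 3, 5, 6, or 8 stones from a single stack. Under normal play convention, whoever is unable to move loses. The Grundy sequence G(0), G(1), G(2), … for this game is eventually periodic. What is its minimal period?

n :  0  1  2  3  4  5  6  7  8  9 10 11 12 13 14 15 16 17 18 19 20 21 22 23
G :  0  1  0  1  0  1  2  3  2  3  2  0  1  0  1  0  1  2  3  2  3  2  0  1
G(n+11) = G(n) holds for n = 0,…,7 (a full window of length max(S) = 8), so the sequence is purely periodic with period 11.

11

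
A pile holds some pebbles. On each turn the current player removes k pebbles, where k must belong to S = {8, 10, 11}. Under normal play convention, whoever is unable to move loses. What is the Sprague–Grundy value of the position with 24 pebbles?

n :  0  1  2  3  4  5  6  7  8  9 10 11 12 13 14 15 16 17 18 19 20 21 22 23 24
G :  0  0  0  0  0  0  0  0  1  1  1  1  1  1  1  1  2  2  2  0  0  0  0  0  0

0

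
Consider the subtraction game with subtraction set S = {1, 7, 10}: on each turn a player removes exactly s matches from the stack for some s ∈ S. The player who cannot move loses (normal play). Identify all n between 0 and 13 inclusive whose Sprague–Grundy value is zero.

0, 2, 4, 6, 8

n :  0  1  2  3  4  5  6  7  8  9 10 11 12 13
G :  0  1  0  1  0  1  0  1  0  1  2  3  2  3
P-positions are exactly the n with G(n) = 0.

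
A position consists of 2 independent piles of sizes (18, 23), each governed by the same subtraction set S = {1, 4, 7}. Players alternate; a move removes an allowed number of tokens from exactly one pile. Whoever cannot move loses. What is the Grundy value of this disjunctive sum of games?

2

All piles use S = {1, 4, 7}:
G(0) = 0
G(1) = mex{0} = 1
G(2) = mex{1} = 0
G(3) = mex{0} = 1
G(4) = mex{1,0} = 2
G(5) = mex{2,1} = 0
G(6) = mex{0,0} = 1
G(7) = mex{1,1,0} = 2
G(8) = mex{2,2,1} = 0
G(9) = mex{0,0,0} = 1
G(10) = mex{1,1,1} = 0
G(11) = mex{0,2,2} = 1
G(12) = mex{1,0,0} = 2
G(13) = mex{2,1,1} = 0
G(14) = mex{0,0,2} = 1
G(15) = mex{1,1,0} = 2
G(16) = mex{2,2,1} = 0
G(17) = mex{0,0,0} = 1
G(18) = mex{1,1,1} = 0
G(19) = mex{0,2,2} = 1
G(20) = mex{1,0,0} = 2
G(21) = mex{2,1,1} = 0
G(22) = mex{0,0,2} = 1
G(23) = mex{1,1,0} = 2
Pile A: G(18) = 0.
Pile B: G(23) = 2.
Combined Grundy value = 0 ⊕ 2 = 2.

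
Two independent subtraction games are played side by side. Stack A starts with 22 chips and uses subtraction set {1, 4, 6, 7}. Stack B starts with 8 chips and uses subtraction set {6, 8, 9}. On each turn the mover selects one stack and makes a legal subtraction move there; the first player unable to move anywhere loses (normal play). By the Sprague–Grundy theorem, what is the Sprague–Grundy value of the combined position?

3

Stack A, S = {1, 4, 6, 7}:
G(0) = 0
G(1) = mex{0} = 1
G(2) = mex{1} = 0
G(3) = mex{0} = 1
G(4) = mex{1,0} = 2
G(5) = mex{2,1} = 0
G(6) = mex{0,0,0} = 1
G(7) = mex{1,1,1,0} = 2
G(8) = mex{2,2,0,1} = 3
G(9) = mex{3,0,1,0} = 2
G(10) = mex{2,1,2,1} = 0
G(11) = mex{0,2,0,2} = 1
G(12) = mex{1,3,1,0} = 2
G(13) = mex{2,2,2,1} = 0
G(14) = mex{0,0,3,2} = 1
G(15) = mex{1,1,2,3} = 0
G(16) = mex{0,2,0,2} = 1
G(17) = mex{1,0,1,0} = 2
G(18) = mex{2,1,2,1} = 0
G(19) = mex{0,0,0,2} = 1
G(20) = mex{1,1,1,0} = 2
G(21) = mex{2,2,0,1} = 3
G(22) = mex{3,0,1,0} = 2
G_A(22) = 2.
Stack B, S = {6, 8, 9}:
n : 0 1 2 3 4 5 6 7 8
G : 0 0 0 0 0 0 1 1 1
G_B(8) = 1.
Combined Grundy value = 2 ⊕ 1 = 3.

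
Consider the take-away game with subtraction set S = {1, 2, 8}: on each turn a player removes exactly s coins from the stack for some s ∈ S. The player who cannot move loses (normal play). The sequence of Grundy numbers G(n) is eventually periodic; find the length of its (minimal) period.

G(0) = 0
G(1) = mex{0} = 1
G(2) = mex{1,0} = 2
G(3) = mex{2,1} = 0
G(4) = mex{0,2} = 1
G(5) = mex{1,0} = 2
G(6) = mex{2,1} = 0
G(7) = mex{0,2} = 1
G(8) = mex{1,0,0} = 2
G(9) = mex{2,1,1} = 0
G(10) = mex{0,2,2} = 1
G(11) = mex{1,0,0} = 2
G(12) = mex{2,1,1} = 0
G(13) = mex{0,2,2} = 1
G(14) = mex{1,0,0} = 2
G(n+3) = G(n) holds for n = 0,…,7 (a full window of length max(S) = 8), so the sequence is purely periodic with period 3.

3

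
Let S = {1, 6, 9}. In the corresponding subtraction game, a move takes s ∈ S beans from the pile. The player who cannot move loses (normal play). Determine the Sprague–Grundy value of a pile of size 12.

n :  0  1  2  3  4  5  6  7  8  9 10 11 12
G :  0  1  0  1  0  1  2  0  1  2  3  2  0

0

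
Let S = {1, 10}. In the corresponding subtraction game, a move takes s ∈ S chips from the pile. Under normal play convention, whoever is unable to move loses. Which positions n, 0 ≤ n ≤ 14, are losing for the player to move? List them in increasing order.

0, 2, 4, 6, 8, 11, 13

G(0) = 0
G(1) = mex{0} = 1
G(2) = mex{1} = 0
G(3) = mex{0} = 1
G(4) = mex{1} = 0
G(5) = mex{0} = 1
G(6) = mex{1} = 0
G(7) = mex{0} = 1
G(8) = mex{1} = 0
G(9) = mex{0} = 1
G(10) = mex{1,0} = 2
G(11) = mex{2,1} = 0
G(12) = mex{0,0} = 1
G(13) = mex{1,1} = 0
G(14) = mex{0,0} = 1
P-positions are exactly the n with G(n) = 0.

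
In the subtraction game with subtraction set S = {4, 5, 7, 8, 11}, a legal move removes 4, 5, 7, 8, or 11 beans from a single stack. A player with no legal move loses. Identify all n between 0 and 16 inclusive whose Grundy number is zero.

0, 1, 2, 3, 15, 16

n :  0  1  2  3  4  5  6  7  8  9 10 11 12 13 14 15 16
G :  0  0  0  0  1  1  1  1  2  2  2  2  3  3  3  0  0
P-positions are exactly the n with G(n) = 0.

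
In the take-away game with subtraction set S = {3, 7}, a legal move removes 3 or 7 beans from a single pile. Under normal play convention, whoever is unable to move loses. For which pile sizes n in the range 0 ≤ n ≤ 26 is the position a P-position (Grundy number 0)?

n :  0  1  2  3  4  5  6  7  8  9 10 11 12 13 14 15 16 17 18 19 20 21 22 23 24 25 26
G :  0  0  0  1  1  1  0  2  2  1  0  0  0  1  1  1  0  2  2  1  0  0  0  1  1  1  0
P-positions are exactly the n with G(n) = 0.

0, 1, 2, 6, 10, 11, 12, 16, 20, 21, 22, 26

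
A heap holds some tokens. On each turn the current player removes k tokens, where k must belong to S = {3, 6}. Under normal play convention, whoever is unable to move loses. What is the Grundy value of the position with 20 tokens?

0

G(0) = 0
G(1) = mex{} = 0
G(2) = mex{} = 0
G(3) = mex{0} = 1
G(4) = mex{0} = 1
G(5) = mex{0} = 1
G(6) = mex{1,0} = 2
G(7) = mex{1,0} = 2
G(8) = mex{1,0} = 2
G(9) = mex{2,1} = 0
G(10) = mex{2,1} = 0
G(11) = mex{2,1} = 0
G(12) = mex{0,2} = 1
G(13) = mex{0,2} = 1
G(14) = mex{0,2} = 1
G(15) = mex{1,0} = 2
G(16) = mex{1,0} = 2
G(17) = mex{1,0} = 2
G(18) = mex{2,1} = 0
G(19) = mex{2,1} = 0
G(20) = mex{2,1} = 0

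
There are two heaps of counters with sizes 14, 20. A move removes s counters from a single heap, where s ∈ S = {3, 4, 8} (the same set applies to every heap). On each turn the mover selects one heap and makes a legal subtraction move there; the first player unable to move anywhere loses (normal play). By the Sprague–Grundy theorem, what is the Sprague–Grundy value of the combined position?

All heaps use S = {3, 4, 8}:
n :  0  1  2  3  4  5  6  7  8  9 10 11 12 13 14 15 16 17 18 19 20
G :  0  0  0  1  1  1  2  0  2  3  1  3  0  0  0  1  1  1  2  0  2
Heap A: G(14) = 0.
Heap B: G(20) = 2.
Combined Grundy value = 0 ⊕ 2 = 2.

2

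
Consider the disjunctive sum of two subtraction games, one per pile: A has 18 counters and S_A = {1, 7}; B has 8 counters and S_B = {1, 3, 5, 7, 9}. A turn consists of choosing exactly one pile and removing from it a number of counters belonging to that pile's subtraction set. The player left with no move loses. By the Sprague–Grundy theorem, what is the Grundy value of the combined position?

Pile A, S = {1, 7}:
n :  0  1  2  3  4  5  6  7  8  9 10 11 12 13 14 15 16 17 18
G :  0  1  0  1  0  1  0  1  0  1  0  1  0  1  0  1  0  1  0
G_A(18) = 0.
Pile B, S = {1, 3, 5, 7, 9}:
G(0) = 0
G(1) = mex{0} = 1
G(2) = mex{1} = 0
G(3) = mex{0,0} = 1
G(4) = mex{1,1} = 0
G(5) = mex{0,0,0} = 1
G(6) = mex{1,1,1} = 0
G(7) = mex{0,0,0,0} = 1
G(8) = mex{1,1,1,1} = 0
G_B(8) = 0.
Combined Grundy value = 0 ⊕ 0 = 0.

0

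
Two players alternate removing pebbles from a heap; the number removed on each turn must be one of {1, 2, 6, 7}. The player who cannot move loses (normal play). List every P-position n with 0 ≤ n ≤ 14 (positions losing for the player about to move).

G(0) = 0
G(1) = mex{0} = 1
G(2) = mex{1,0} = 2
G(3) = mex{2,1} = 0
G(4) = mex{0,2} = 1
G(5) = mex{1,0} = 2
G(6) = mex{2,1,0} = 3
G(7) = mex{3,2,1,0} = 4
G(8) = mex{4,3,2,1} = 0
G(9) = mex{0,4,0,2} = 1
G(10) = mex{1,0,1,0} = 2
G(11) = mex{2,1,2,1} = 0
G(12) = mex{0,2,3,2} = 1
G(13) = mex{1,0,4,3} = 2
G(14) = mex{2,1,0,4} = 3
P-positions are exactly the n with G(n) = 0.

0, 3, 8, 11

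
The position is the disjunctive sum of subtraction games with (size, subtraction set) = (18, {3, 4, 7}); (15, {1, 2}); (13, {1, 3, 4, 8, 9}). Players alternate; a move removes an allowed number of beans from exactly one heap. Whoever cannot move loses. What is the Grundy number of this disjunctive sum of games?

3

Heap A, S = {3, 4, 7}:
G(0) = 0
G(1) = mex{} = 0
G(2) = mex{} = 0
G(3) = mex{0} = 1
G(4) = mex{0,0} = 1
G(5) = mex{0,0} = 1
G(6) = mex{1,0} = 2
G(7) = mex{1,1,0} = 2
G(8) = mex{1,1,0} = 2
G(9) = mex{2,1,0} = 3
G(10) = mex{2,2,1} = 0
G(11) = mex{2,2,1} = 0
G(12) = mex{3,2,1} = 0
G(13) = mex{0,3,2} = 1
G(14) = mex{0,0,2} = 1
G(15) = mex{0,0,2} = 1
G(16) = mex{1,0,3} = 2
G(17) = mex{1,1,0} = 2
G(18) = mex{1,1,0} = 2
G_A(18) = 2.
Heap B, S = {1, 2}:
n :  0  1  2  3  4  5  6  7  8  9 10 11 12 13 14 15
G :  0  1  2  0  1  2  0  1  2  0  1  2  0  1  2  0
G_B(15) = 0.
Heap C, S = {1, 3, 4, 8, 9}:
n :  0  1  2  3  4  5  6  7  8  9 10 11 12 13
G :  0  1  0  1  2  3  2  0  1  4  3  2  0  1
G_C(13) = 1.
Combined Grundy value = 2 ⊕ 0 ⊕ 1 = 3.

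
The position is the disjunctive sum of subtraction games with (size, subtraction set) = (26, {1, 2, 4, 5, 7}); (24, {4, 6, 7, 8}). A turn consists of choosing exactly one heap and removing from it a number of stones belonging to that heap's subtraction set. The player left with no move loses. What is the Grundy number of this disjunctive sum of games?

2

Heap A, S = {1, 2, 4, 5, 7}:
n :  0  1  2  3  4  5  6  7  8  9 10 11 12 13 14 15 16 17 18 19 20 21 22 23 24 25 26
G :  0  1  2  0  1  2  0  1  2  0  1  2  0  1  2  0  1  2  0  1  2  0  1  2  0  1  2
G_A(26) = 2.
Heap B, S = {4, 6, 7, 8}:
G(0) = 0
G(1) = mex{} = 0
G(2) = mex{} = 0
G(3) = mex{} = 0
G(4) = mex{0} = 1
G(5) = mex{0} = 1
G(6) = mex{0,0} = 1
G(7) = mex{0,0,0} = 1
G(8) = mex{1,0,0,0} = 2
G(9) = mex{1,0,0,0} = 2
G(10) = mex{1,1,0,0} = 2
G(11) = mex{1,1,1,0} = 2
G(12) = mex{2,1,1,1} = 0
G(13) = mex{2,1,1,1} = 0
G(14) = mex{2,2,1,1} = 0
G(15) = mex{2,2,2,1} = 0
G(16) = mex{0,2,2,2} = 1
G(17) = mex{0,2,2,2} = 1
G(18) = mex{0,0,2,2} = 1
G(19) = mex{0,0,0,2} = 1
G(20) = mex{1,0,0,0} = 2
G(21) = mex{1,0,0,0} = 2
G(22) = mex{1,1,0,0} = 2
G(23) = mex{1,1,1,0} = 2
G(24) = mex{2,1,1,1} = 0
G_B(24) = 0.
Combined Grundy value = 2 ⊕ 0 = 2.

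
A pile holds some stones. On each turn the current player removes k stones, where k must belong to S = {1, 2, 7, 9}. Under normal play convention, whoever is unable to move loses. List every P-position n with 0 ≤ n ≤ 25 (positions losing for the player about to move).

n :  0  1  2  3  4  5  6  7  8  9 10 11 12 13 14 15 16 17 18 19 20 21 22 23 24 25
G :  0  1  2  0  1  2  0  1  2  3  4  0  1  2  0  1  2  0  1  2  3  4  0  1  2  0
P-positions are exactly the n with G(n) = 0.

0, 3, 6, 11, 14, 17, 22, 25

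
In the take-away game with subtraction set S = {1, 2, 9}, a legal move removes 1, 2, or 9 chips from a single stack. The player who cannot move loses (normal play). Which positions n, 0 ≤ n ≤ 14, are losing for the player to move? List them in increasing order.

0, 3, 6, 10, 13

n :  0  1  2  3  4  5  6  7  8  9 10 11 12 13 14
G :  0  1  2  0  1  2  0  1  2  3  0  1  2  0  1
P-positions are exactly the n with G(n) = 0.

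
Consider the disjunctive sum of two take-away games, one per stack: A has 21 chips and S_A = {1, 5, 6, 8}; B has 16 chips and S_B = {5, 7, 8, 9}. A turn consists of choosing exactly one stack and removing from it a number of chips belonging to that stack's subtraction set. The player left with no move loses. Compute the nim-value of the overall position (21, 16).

Stack A, S = {1, 5, 6, 8}:
n :  0  1  2  3  4  5  6  7  8  9 10 11 12 13 14 15 16 17 18 19 20 21
G :  0  1  0  1  0  1  2  3  2  3  2  0  1  0  1  0  1  2  3  2  3  2
G_A(21) = 2.
Stack B, S = {5, 7, 8, 9}:
G(0) = 0
G(1) = mex{} = 0
G(2) = mex{} = 0
G(3) = mex{} = 0
G(4) = mex{} = 0
G(5) = mex{0} = 1
G(6) = mex{0} = 1
G(7) = mex{0,0} = 1
G(8) = mex{0,0,0} = 1
G(9) = mex{0,0,0,0} = 1
G(10) = mex{1,0,0,0} = 2
G(11) = mex{1,0,0,0} = 2
G(12) = mex{1,1,0,0} = 2
G(13) = mex{1,1,1,0} = 2
G(14) = mex{1,1,1,1} = 0
G(15) = mex{2,1,1,1} = 0
G(16) = mex{2,1,1,1} = 0
G_B(16) = 0.
Combined Grundy value = 2 ⊕ 0 = 2.

2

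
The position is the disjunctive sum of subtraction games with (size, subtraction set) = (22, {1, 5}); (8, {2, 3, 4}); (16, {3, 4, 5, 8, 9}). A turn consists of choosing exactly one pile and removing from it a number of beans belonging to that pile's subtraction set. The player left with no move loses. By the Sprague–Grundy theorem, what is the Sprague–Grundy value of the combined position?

Pile A, S = {1, 5}:
G(0) = 0
G(1) = mex{0} = 1
G(2) = mex{1} = 0
G(3) = mex{0} = 1
G(4) = mex{1} = 0
G(5) = mex{0,0} = 1
G(6) = mex{1,1} = 0
G(7) = mex{0,0} = 1
G(8) = mex{1,1} = 0
G(9) = mex{0,0} = 1
G(10) = mex{1,1} = 0
G(11) = mex{0,0} = 1
G(12) = mex{1,1} = 0
G(13) = mex{0,0} = 1
G(14) = mex{1,1} = 0
G(15) = mex{0,0} = 1
G(16) = mex{1,1} = 0
G(17) = mex{0,0} = 1
G(18) = mex{1,1} = 0
G(19) = mex{0,0} = 1
G(20) = mex{1,1} = 0
G(21) = mex{0,0} = 1
G(22) = mex{1,1} = 0
G_A(22) = 0.
Pile B, S = {2, 3, 4}:
n : 0 1 2 3 4 5 6 7 8
G : 0 0 1 1 2 2 0 0 1
G_B(8) = 1.
Pile C, S = {3, 4, 5, 8, 9}:
G(0) = 0
G(1) = mex{} = 0
G(2) = mex{} = 0
G(3) = mex{0} = 1
G(4) = mex{0,0} = 1
G(5) = mex{0,0,0} = 1
G(6) = mex{1,0,0} = 2
G(7) = mex{1,1,0} = 2
G(8) = mex{1,1,1,0} = 2
G(9) = mex{2,1,1,0,0} = 3
G(10) = mex{2,2,1,0,0} = 3
G(11) = mex{2,2,2,1,0} = 3
G(12) = mex{3,2,2,1,1} = 0
G(13) = mex{3,3,2,1,1} = 0
G(14) = mex{3,3,3,2,1} = 0
G(15) = mex{0,3,3,2,2} = 1
G(16) = mex{0,0,3,2,2} = 1
G_C(16) = 1.
Combined Grundy value = 0 ⊕ 1 ⊕ 1 = 0.

0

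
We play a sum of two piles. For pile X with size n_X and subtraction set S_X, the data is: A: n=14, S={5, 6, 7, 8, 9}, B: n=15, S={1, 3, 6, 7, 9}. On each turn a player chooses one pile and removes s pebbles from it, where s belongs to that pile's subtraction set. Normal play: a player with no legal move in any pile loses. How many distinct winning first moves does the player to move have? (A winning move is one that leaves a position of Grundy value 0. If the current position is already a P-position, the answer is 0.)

Pile A, S = {5, 6, 7, 8, 9}:
n :  0  1  2  3  4  5  6  7  8  9 10 11 12 13 14
G :  0  0  0  0  0  1  1  1  1  1  2  2  2  2  0
G_A(14) = 0.
Pile B, S = {1, 3, 6, 7, 9}:
G(0) = 0
G(1) = mex{0} = 1
G(2) = mex{1} = 0
G(3) = mex{0,0} = 1
G(4) = mex{1,1} = 0
G(5) = mex{0,0} = 1
G(6) = mex{1,1,0} = 2
G(7) = mex{2,0,1,0} = 3
G(8) = mex{3,1,0,1} = 2
G(9) = mex{2,2,1,0,0} = 3
G(10) = mex{3,3,0,1,1} = 2
G(11) = mex{2,2,1,0,0} = 3
G(12) = mex{3,3,2,1,1} = 0
G(13) = mex{0,2,3,2,0} = 1
G(14) = mex{1,3,2,3,1} = 0
G(15) = mex{0,0,3,2,2} = 1
G_B(15) = 1.
Combined Grundy value = 0 ⊕ 1 = 1.
A winning move leaves total XOR = 0, i.e. changes one component's Grundy value g to g ⊕ X where X is the current total.
Pile A: need g' = 0⊕1 = 1. Options: 14−5→G=1, 14−6→G=1, 14−7→G=1, 14−8→G=1, 14−9→G=1. Hits: 5.
Pile B: need g' = 1⊕1 = 0. Options: 15−1→G=0, 15−3→G=0, 15−6→G=3, 15−7→G=2, 15−9→G=2. Hits: 2.

7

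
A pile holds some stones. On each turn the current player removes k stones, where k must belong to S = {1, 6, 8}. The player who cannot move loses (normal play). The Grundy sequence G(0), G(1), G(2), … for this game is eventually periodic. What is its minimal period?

G(0) = 0
G(1) = mex{0} = 1
G(2) = mex{1} = 0
G(3) = mex{0} = 1
G(4) = mex{1} = 0
G(5) = mex{0} = 1
G(6) = mex{1,0} = 2
G(7) = mex{2,1} = 0
G(8) = mex{0,0,0} = 1
G(9) = mex{1,1,1} = 0
G(10) = mex{0,0,0} = 1
G(11) = mex{1,1,1} = 0
G(12) = mex{0,2,0} = 1
G(13) = mex{1,0,1} = 2
G(14) = mex{2,1,2} = 0
G(15) = mex{0,0,0} = 1
G(16) = mex{1,1,1} = 0
G(n+7) = G(n) holds for n = 0,…,7 (a full window of length max(S) = 8), so the sequence is purely periodic with period 7.

7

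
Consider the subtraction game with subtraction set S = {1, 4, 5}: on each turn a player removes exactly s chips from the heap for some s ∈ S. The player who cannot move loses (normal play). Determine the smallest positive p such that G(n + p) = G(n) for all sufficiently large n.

8

G(0) = 0
G(1) = mex{0} = 1
G(2) = mex{1} = 0
G(3) = mex{0} = 1
G(4) = mex{1,0} = 2
G(5) = mex{2,1,0} = 3
G(6) = mex{3,0,1} = 2
G(7) = mex{2,1,0} = 3
G(8) = mex{3,2,1} = 0
G(9) = mex{0,3,2} = 1
G(10) = mex{1,2,3} = 0
G(11) = mex{0,3,2} = 1
G(12) = mex{1,0,3} = 2
G(13) = mex{2,1,0} = 3
G(14) = mex{3,0,1} = 2
G(15) = mex{2,1,0} = 3
G(16) = mex{3,2,1} = 0
G(17) = mex{0,3,2} = 1
G(n+8) = G(n) holds for n = 0,…,4 (a full window of length max(S) = 5), so the sequence is purely periodic with period 8.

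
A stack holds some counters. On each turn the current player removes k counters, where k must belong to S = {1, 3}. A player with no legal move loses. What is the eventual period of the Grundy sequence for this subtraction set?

2

n :  0  1  2  3  4  5  6  7  8  9 10 11 12 13 14
G :  0  1  0  1  0  1  0  1  0  1  0  1  0  1  0
G(n+2) = G(n) holds for n = 0,…,2 (a full window of length max(S) = 3), so the sequence is purely periodic with period 2.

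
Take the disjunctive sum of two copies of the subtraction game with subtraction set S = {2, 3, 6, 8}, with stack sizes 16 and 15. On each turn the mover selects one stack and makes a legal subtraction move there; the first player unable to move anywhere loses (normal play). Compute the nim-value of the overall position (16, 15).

1

All stacks use S = {2, 3, 6, 8}:
n :  0  1  2  3  4  5  6  7  8  9 10 11 12 13 14 15 16
G :  0  0  1  1  2  0  3  1  2  2  0  3  1  2  0  0  1
Stack A: G(16) = 1.
Stack B: G(15) = 0.
Combined Grundy value = 1 ⊕ 0 = 1.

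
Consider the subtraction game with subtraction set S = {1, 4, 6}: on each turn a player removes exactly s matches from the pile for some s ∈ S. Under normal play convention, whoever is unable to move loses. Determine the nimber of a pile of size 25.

0

G(0) = 0
G(1) = mex{0} = 1
G(2) = mex{1} = 0
G(3) = mex{0} = 1
G(4) = mex{1,0} = 2
G(5) = mex{2,1} = 0
G(6) = mex{0,0,0} = 1
G(7) = mex{1,1,1} = 0
G(8) = mex{0,2,0} = 1
G(9) = mex{1,0,1} = 2
G(10) = mex{2,1,2} = 0
G(11) = mex{0,0,0} = 1
G(12) = mex{1,1,1} = 0
G(13) = mex{0,2,0} = 1
G(14) = mex{1,0,1} = 2
G(15) = mex{2,1,2} = 0
G(16) = mex{0,0,0} = 1
G(17) = mex{1,1,1} = 0
G(18) = mex{0,2,0} = 1
G(19) = mex{1,0,1} = 2
G(20) = mex{2,1,2} = 0
G(21) = mex{0,0,0} = 1
G(22) = mex{1,1,1} = 0
G(23) = mex{0,2,0} = 1
G(24) = mex{1,0,1} = 2
G(25) = mex{2,1,2} = 0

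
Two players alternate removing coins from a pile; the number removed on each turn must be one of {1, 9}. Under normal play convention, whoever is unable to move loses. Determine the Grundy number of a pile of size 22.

0

n :  0  1  2  3  4  5  6  7  8  9 10 11 12 13 14 15 16 17 18 19 20 21 22
G :  0  1  0  1  0  1  0  1  0  1  0  1  0  1  0  1  0  1  0  1  0  1  0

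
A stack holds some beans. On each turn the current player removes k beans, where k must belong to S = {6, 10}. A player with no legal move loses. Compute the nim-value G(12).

2

G(0) = 0
G(1) = mex{} = 0
G(2) = mex{} = 0
G(3) = mex{} = 0
G(4) = mex{} = 0
G(5) = mex{} = 0
G(6) = mex{0} = 1
G(7) = mex{0} = 1
G(8) = mex{0} = 1
G(9) = mex{0} = 1
G(10) = mex{0,0} = 1
G(11) = mex{0,0} = 1
G(12) = mex{1,0} = 2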